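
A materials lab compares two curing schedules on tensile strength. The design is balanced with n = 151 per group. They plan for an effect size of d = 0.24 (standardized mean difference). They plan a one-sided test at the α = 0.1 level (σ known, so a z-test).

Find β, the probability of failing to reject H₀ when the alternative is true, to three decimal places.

Noncentrality parameter: δ = d·√(n/2) = 0.24 × √(151/2) = 2.0854
Critical value for a one-sided test at α = 0.1: z_α = 1.282.
Power = Φ(δ − 1.282) = Φ(0.804) = 0.7893.
Type II error: β = 1 − power = 1 − 0.7893 = 0.2107.

β ≈ 0.211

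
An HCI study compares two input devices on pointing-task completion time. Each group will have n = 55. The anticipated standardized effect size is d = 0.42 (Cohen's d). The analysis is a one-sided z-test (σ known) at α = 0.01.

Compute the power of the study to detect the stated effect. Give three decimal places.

Noncentrality parameter: δ = d·√(n/2) = 0.42 × √(55/2) = 2.2025
One-sided α = 0.01 → critical value z_{0.01} = 2.326.
Power = Φ(δ − 2.326) = Φ(-0.124) = 0.4507.

Power ≈ 0.451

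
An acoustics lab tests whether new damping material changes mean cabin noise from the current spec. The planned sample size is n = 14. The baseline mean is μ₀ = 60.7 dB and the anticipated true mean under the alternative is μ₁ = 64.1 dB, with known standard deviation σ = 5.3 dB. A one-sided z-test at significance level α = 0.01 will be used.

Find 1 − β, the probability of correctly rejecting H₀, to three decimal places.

Power ≈ 0.529

Standardized effect: d = |μ₁ − μ₀| / σ = |64.1 − 60.7| / 5.3 = 0.6415
Noncentrality parameter: δ = d·√n = 0.6415 × √14 = 2.4003
Critical value for a one-sided test at α = 0.01: z_α = 2.326.
Power = Φ(δ − 2.326) = Φ(0.074) = 0.5295.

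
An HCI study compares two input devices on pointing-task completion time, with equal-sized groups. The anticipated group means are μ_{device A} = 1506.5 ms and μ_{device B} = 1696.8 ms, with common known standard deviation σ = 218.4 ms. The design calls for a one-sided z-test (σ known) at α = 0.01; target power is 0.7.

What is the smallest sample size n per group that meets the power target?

n = 22 per group

Standardized effect: d = |μ_{device A} − μ_{device B}| / σ = |1506.5 − 1696.8| / 218.4 = 0.8713
For power 0.7 need Φ(δ − z_{0.01}) = 0.7, so δ = z_{0.01} + z_{0.30} = 2.326 + 0.524 = 2.851.
δ = d·√(n/2) ⇒ n = 2(δ/d)² = 2 × (2.851 / 0.8713)² = 21.41.
Rounding up, n = 22 per group.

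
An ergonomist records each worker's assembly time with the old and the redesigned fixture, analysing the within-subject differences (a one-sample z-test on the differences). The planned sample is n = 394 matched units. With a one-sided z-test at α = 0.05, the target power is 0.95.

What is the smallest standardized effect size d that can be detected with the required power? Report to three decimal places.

d ≈ 0.166

Need Φ(δ − 1.645) = 0.95, so δ = 1.645 + 1.645 = 3.290.
δ = d·√n ⇒ d = δ/√n = 3.290/√394 = 0.1657.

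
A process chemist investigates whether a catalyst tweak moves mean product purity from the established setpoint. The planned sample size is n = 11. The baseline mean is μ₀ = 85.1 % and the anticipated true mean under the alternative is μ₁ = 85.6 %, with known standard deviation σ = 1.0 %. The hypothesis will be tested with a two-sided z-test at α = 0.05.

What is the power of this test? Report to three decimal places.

Power ≈ 0.382

Standardized effect: d = |μ₁ − μ₀| / σ = |85.6 − 85.1| / 1.0 = 0.5000
Noncentrality parameter: δ = d·√n = 0.5000 × √11 = 1.6583
Critical value for a two-sided test at α = 0.05: z_{α/2} = 1.960.
Power = Φ(δ − 1.960) + Φ(−δ − 1.960) = Φ(-0.302) + Φ(-3.618) = 0.3815 + 0.0001 = 0.3816.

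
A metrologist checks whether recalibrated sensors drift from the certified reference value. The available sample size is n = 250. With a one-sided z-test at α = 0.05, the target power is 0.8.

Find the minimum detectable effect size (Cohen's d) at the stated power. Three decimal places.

d ≈ 0.157

Need Φ(δ − 1.645) = 0.8, so δ = 1.645 + 0.842 = 2.486.
δ = d·√n ⇒ d = δ/√n = 2.486/√250 = 0.1573.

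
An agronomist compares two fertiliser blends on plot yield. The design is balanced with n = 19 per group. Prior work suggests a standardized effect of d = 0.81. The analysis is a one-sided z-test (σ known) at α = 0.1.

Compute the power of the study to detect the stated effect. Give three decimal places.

Power ≈ 0.888

Noncentrality parameter: δ = d·√(n/2) = 0.81 × √(19/2) = 2.4966
One-sided α = 0.1 → critical value z_{0.1} = 1.282.
Power = Φ(δ − 1.282) = Φ(1.215) = 0.8878.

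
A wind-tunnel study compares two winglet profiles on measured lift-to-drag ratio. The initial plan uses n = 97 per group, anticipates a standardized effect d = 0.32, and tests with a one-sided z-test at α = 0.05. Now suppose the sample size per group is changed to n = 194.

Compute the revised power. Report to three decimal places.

With n = 194 per group: δ = d·√(n/2) = 0.32 × √(194/2) = 3.1516. Critical value z_{0.05} = 1.645.
Revised power = P(Z > 1.645 − δ) = Φ(1.507) = 0.9341.

Power ≈ 0.934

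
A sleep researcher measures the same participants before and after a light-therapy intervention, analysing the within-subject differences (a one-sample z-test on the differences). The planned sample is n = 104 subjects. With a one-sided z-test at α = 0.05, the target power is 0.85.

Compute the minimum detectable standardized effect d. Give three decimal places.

Required noncentrality: δ = z_{0.05} + z_{0.15} = 1.645 + 1.036 = 2.681.
δ = d·√n ⇒ d = δ/√n = 2.681/√104 = 0.2629.

d ≈ 0.263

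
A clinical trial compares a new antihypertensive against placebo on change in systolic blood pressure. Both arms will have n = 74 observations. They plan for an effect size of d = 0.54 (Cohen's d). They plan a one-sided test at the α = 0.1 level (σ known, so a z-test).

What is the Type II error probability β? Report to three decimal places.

β ≈ 0.023

Noncentrality parameter: δ = d·√(n/2) = 0.54 × √(74/2) = 3.2847
Critical value for a one-sided test at α = 0.1: z_α = 1.282.
Power = P(Z > 1.282 − δ) = Φ(2.003) = 0.9774.
Type II error: β = 1 − power = 1 − 0.9774 = 0.0226.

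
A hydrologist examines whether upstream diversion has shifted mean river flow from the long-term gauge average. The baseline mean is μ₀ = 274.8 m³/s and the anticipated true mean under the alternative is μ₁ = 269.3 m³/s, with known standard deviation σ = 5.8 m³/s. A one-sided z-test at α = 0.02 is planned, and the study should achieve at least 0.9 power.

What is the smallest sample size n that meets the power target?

Standardized effect: d = |μ₁ − μ₀| / σ = |269.3 − 274.8| / 5.8 = 0.9483
For power 0.9 need Φ(δ − z_{0.02}) = 0.9, so δ = z_{0.02} + z_{0.10} = 2.054 + 1.282 = 3.335.
δ = d·√n ⇒ n = (δ/d)² = (3.335 / 0.9483)² = 12.37.
Rounding up, n = 13.

n = 13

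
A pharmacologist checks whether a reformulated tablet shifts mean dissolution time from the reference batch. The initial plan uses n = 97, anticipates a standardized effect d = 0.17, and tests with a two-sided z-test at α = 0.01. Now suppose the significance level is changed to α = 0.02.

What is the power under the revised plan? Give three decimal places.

δ = d·√n = 0.17 × √97 = 1.6743 (unchanged). New critical value: z_{0.01} = 2.326.
Revised power = Φ(δ − 2.326) + Φ(−δ − 2.326) = Φ(-0.652) + Φ(-4.001) = 0.2572 + 0.0000 = 0.2572.

Power ≈ 0.257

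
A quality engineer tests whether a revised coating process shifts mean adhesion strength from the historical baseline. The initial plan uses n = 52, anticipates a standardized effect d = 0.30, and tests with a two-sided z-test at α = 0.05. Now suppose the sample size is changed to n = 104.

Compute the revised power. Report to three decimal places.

Power ≈ 0.864

With n = 104: δ = d·√n = 0.30 × √104 = 3.0594. Critical value z_{0.025} = 1.960.
Revised power = Φ(δ − 1.960) + Φ(−δ − 1.960) = Φ(1.099) + Φ(-5.019) = 0.8642 + 0.0000 = 0.8642.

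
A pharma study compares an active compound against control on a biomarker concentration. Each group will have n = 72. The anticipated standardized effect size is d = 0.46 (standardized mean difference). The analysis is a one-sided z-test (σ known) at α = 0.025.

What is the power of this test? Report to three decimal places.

Power ≈ 0.788

Noncentrality parameter: δ = d·√(n/2) = 0.46 × √(72/2) = 2.7600
Critical value for a one-sided test at α = 0.025: z_α = 1.960.
Power = Φ(δ − 1.960) = Φ(0.800) = 0.7882.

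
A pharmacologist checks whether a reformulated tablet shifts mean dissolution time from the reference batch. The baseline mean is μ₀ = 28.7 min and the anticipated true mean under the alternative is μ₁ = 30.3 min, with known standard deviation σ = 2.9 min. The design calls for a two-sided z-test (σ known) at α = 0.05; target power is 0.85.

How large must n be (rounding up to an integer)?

n = 30

Standardized effect: d = |μ₁ − μ₀| / σ = |30.3 − 28.7| / 2.9 = 0.5517
For power 0.85 need Φ(δ − z_{0.025}) = 0.85, so δ = z_{0.025} + z_{0.15} = 1.960 + 1.036 = 2.996.
(For δ > 0 the lower-tail rejection region contributes negligibly to power, so the one-term inversion is standard.)
δ = d·√n ⇒ n = (δ/d)² = (2.996 / 0.5517)² = 29.50.
Round up to the next whole unit.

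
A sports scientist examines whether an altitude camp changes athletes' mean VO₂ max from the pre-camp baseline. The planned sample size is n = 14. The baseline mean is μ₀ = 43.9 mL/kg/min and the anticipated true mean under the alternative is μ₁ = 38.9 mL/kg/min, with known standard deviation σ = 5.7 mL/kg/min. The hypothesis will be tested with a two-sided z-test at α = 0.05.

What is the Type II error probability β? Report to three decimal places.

β ≈ 0.093

Standardized effect: d = |μ₁ − μ₀| / σ = |38.9 − 43.9| / 5.7 = 0.8772
Noncentrality parameter: λ = d·√n = 0.8772 × √14 = 3.2822
Critical value for a two-sided test at α = 0.05: z_{α/2} = 1.960.
Power = Φ(λ − 1.960) + Φ(−λ − 1.960) = Φ(1.322) + Φ(-5.242) = 0.9069 + 0.0000 = 0.9069.
Type II error: β = 1 − power = 1 − 0.9069 = 0.0931.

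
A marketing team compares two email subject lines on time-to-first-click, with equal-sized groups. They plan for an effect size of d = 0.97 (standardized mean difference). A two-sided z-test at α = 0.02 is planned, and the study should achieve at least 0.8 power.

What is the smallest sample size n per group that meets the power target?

Set Φ(δ − 2.326) = 0.8; then δ − 2.326 = Φ⁻¹(0.8) = 0.842, giving δ = 3.168.
(The Φ(−δ − z_{α/2}) term is vanishingly small for δ > 0 and is dropped in the standard sample-size formula.)
δ = d·√(n/2) ⇒ n = 2(δ/d)² = 2 × (3.168 / 0.97)² = 21.33.
Round up to the next whole unit.

n = 22 per group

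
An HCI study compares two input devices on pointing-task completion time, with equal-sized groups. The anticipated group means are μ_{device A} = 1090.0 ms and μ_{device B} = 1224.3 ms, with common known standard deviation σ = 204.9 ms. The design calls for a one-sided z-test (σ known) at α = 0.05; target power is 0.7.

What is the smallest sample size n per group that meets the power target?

n = 22 per group

Standardized effect: d = |μ_{device A} − μ_{device B}| / σ = |1090.0 − 1224.3| / 204.9 = 0.6554
Set Φ(δ − 1.645) = 0.7; then δ − 1.645 = Φ⁻¹(0.7) = 0.524, giving δ = 2.169.
δ = d·√(n/2) ⇒ n = 2(δ/d)² = 2 × (2.169 / 0.6554)² = 21.91.
Round up to the next whole unit.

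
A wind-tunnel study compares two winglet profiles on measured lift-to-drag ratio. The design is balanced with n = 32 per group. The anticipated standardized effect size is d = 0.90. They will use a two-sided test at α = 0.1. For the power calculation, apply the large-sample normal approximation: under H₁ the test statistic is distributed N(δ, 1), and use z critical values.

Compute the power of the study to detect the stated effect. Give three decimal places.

Power ≈ 0.975

Noncentrality parameter: δ = d·√(n/2) = 0.90 × √(32/2) = 3.6000
Critical value for a two-sided test at α = 0.1: z_{α/2} = 1.645.
Power = Φ(δ − 1.645) + Φ(−δ − 1.645) = Φ(1.955) + Φ(-5.245) = 0.9747 + 0.0000 = 0.9747.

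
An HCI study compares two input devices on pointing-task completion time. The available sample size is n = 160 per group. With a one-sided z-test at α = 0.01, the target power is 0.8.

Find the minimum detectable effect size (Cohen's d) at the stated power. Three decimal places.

d ≈ 0.354

Required noncentrality: δ = z_{0.01} + z_{0.20} = 2.326 + 0.842 = 3.168.
δ = d·√(n/2) ⇒ d = δ/√(n/2) = 3.168/√(160/2) = 0.3542.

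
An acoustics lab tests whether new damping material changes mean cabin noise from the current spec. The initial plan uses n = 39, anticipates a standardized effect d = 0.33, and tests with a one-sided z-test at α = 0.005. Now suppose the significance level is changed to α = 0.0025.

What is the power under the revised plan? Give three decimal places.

Power ≈ 0.228

δ = d·√n = 0.33 × √39 = 2.0608 (unchanged). New critical value: z_{0.0025} = 2.807.
Revised power = P(Z > 2.807 − δ) = Φ(-0.746) = 0.2278.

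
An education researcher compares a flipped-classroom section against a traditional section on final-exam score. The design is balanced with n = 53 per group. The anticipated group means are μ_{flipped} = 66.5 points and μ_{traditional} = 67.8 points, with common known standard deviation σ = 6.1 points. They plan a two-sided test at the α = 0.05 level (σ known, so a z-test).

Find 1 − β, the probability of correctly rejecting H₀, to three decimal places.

Standardized effect: d = |μ_{flipped} − μ_{traditional}| / σ = |66.5 − 67.8| / 6.1 = 0.2131
Noncentrality parameter: δ = d·√(n/2) = 0.2131 × √(53/2) = 1.0971
Critical value for a two-sided test at α = 0.05: z_{α/2} = 1.960.
Power = Φ(δ − 1.960) + Φ(−δ − 1.960) = Φ(-0.863) + Φ(-3.057) = 0.1941 + 0.0011 = 0.1952.

Power ≈ 0.195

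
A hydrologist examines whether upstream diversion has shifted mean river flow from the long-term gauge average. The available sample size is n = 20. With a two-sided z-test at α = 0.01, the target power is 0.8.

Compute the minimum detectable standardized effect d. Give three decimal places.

d ≈ 0.764

Required noncentrality: δ = z_{0.005} + z_{0.20} = 2.576 + 0.842 = 3.417.
(The second rejection-region term Φ(−δ − z_{α/2}) is negligible and dropped.)
δ = d·√n ⇒ d = δ/√n = 3.417/√20 = 0.7642.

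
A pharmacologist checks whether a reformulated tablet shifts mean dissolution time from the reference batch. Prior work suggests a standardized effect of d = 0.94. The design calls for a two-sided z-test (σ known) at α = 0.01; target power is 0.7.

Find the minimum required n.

n = 11

For power 0.7 need Φ(δ − z_{0.005}) = 0.7, so δ = z_{0.005} + z_{0.30} = 2.576 + 0.524 = 3.100.
(For δ > 0 the lower-tail rejection region contributes negligibly to power, so the one-term inversion is standard.)
δ = d·√n ⇒ n = (δ/d)² = (3.100 / 0.94)² = 10.88.
Round up to the next whole unit.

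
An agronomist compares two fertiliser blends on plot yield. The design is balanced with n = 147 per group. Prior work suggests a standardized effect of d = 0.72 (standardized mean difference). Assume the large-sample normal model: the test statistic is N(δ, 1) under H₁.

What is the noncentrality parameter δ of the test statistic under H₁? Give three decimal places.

δ ≈ 6.173

δ = d·√(n/2) = 0.72 × √(147/2) = 6.1727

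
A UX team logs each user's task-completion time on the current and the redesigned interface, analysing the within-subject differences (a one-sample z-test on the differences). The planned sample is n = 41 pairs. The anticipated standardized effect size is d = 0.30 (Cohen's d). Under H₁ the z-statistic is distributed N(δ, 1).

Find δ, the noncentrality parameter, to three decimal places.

δ ≈ 1.921

The noncentrality parameter scales effect size by the design's sample-size factor: δ = d·√n = 0.30 × √41 = 1.9209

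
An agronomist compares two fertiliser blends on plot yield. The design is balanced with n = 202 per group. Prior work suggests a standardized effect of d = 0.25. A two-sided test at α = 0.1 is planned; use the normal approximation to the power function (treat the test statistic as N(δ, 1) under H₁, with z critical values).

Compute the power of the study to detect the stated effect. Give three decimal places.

Noncentrality parameter: δ = d·√(n/2) = 0.25 × √(202/2) = 2.5125
Critical value for a two-sided test at α = 0.1: z_{α/2} = 1.645.
Power = Φ(δ − 1.645) + Φ(−δ − 1.645) = Φ(0.868) + Φ(-4.157) = 0.8072 + 0.0000 = 0.8072.

Power ≈ 0.807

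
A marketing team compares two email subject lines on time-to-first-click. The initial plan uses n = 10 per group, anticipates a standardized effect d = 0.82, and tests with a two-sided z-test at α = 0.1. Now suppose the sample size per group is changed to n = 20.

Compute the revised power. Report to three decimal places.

With n = 20 per group: δ = d·√(n/2) = 0.82 × √(20/2) = 2.5931. Critical value z_{0.05} = 1.645.
Revised power = Φ(δ − 1.645) + Φ(−δ − 1.645) = Φ(0.948) + Φ(-4.238) = 0.8285 + 0.0000 = 0.8285.

Power ≈ 0.829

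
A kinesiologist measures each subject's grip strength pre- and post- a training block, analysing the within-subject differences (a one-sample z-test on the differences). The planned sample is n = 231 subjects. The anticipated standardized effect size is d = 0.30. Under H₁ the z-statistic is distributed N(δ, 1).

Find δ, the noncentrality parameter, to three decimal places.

δ ≈ 4.560

The noncentrality parameter scales effect size by the design's sample-size factor: δ = d·√n = 0.30 × √231 = 4.5596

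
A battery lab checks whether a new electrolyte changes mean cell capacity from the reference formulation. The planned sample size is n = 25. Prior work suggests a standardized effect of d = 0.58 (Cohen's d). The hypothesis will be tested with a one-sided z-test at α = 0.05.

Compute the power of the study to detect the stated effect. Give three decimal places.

Power ≈ 0.895

Noncentrality parameter: δ = d·√n = 0.58 × √25 = 2.9000
Critical value for a one-sided test at α = 0.05: z_α = 1.645.
Power = Φ(δ − 1.645) = Φ(1.255) = 0.8953.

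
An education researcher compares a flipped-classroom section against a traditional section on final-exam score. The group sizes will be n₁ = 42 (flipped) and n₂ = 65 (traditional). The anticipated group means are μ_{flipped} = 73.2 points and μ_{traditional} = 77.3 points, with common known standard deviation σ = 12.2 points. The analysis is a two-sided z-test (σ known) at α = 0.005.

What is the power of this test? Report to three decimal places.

Power ≈ 0.134

Standardized effect: d = |μ_{flipped} − μ_{traditional}| / σ = |73.2 − 77.3| / 12.2 = 0.3361
Noncentrality parameter: δ = d / √(1/n₁ + 1/n₂) = 0.3361 / √(1/42 + 1/65) = 1.6975
Two-sided α = 0.005 → critical value z_{0.0025} = 2.807.
Power = Φ(δ − 2.807) + Φ(−δ − 2.807) = Φ(-1.110) + Φ(-4.505) = 0.1336 + 0.0000 = 0.1336.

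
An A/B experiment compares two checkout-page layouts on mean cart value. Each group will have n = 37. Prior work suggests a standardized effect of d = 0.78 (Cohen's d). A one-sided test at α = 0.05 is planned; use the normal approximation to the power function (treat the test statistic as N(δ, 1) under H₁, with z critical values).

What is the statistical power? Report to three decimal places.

Noncentrality parameter: δ = d·√(n/2) = 0.78 × √(37/2) = 3.3549
One-sided α = 0.05 → critical value z_{0.05} = 1.645.
Power = P(Z > 1.645 − δ) = Φ(1.710) = 0.9564.

Power ≈ 0.956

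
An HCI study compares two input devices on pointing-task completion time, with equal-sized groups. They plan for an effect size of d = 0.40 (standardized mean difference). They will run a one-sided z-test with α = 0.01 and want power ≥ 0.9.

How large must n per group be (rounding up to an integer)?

n = 163 per group

For power 0.9 need Φ(δ − z_{0.01}) = 0.9, so δ = z_{0.01} + z_{0.10} = 2.326 + 1.282 = 3.608.
δ = d·√(n/2) ⇒ n = 2(δ/d)² = 2 × (3.608 / 0.40)² = 162.71.
Round up to the next whole unit.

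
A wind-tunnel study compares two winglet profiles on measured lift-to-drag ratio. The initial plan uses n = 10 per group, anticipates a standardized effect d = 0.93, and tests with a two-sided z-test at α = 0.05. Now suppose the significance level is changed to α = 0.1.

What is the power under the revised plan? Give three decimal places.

δ = d·√(n/2) = 0.93 × √(10/2) = 2.0795 (unchanged). New critical value: z_{0.05} = 1.645.
Revised power = Φ(δ − 1.645) + Φ(−δ − 1.645) = Φ(0.435) + Φ(-3.724) = 0.6681 + 0.0001 = 0.6682.

Power ≈ 0.668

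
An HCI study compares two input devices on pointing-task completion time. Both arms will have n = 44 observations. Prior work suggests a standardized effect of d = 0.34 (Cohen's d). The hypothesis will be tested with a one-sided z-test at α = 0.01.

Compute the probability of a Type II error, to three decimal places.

β ≈ 0.768

Noncentrality parameter: λ = d·√(n/2) = 0.34 × √(44/2) = 1.5947
Critical value for a one-sided test at α = 0.01: z_α = 2.326.
Power = Φ(λ − 2.326) = Φ(-0.732) = 0.2322.
Type II error: β = 1 − power = 1 − 0.2322 = 0.7678.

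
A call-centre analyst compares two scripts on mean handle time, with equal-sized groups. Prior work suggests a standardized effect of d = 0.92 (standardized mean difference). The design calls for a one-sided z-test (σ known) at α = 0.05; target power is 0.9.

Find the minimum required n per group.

n = 21 per group

For power 0.9 need Φ(δ − z_{0.05}) = 0.9, so δ = z_{0.05} + z_{0.10} = 1.645 + 1.282 = 2.926.
δ = d·√(n/2) ⇒ n = 2(δ/d)² = 2 × (2.926 / 0.92)² = 20.24.
Round up to the next whole unit.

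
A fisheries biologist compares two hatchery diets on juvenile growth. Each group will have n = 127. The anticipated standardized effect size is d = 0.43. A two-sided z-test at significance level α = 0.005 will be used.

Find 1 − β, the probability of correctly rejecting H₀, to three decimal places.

Power ≈ 0.732

Noncentrality parameter: δ = d·√(n/2) = 0.43 × √(127/2) = 3.4265
Critical value for a two-sided test at α = 0.005: z_{α/2} = 2.807.
Power = Φ(δ − 2.807) + Φ(−δ − 2.807) = Φ(0.620) + Φ(-6.234) = 0.7322 + 0.0000 = 0.7322.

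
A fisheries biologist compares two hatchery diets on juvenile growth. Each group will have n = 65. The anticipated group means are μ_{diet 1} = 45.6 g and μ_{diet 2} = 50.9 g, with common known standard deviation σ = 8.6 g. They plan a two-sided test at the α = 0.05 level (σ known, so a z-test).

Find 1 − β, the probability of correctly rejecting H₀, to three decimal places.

Power ≈ 0.940

Standardized effect: d = |μ_{diet 1} − μ_{diet 2}| / σ = |45.6 − 50.9| / 8.6 = 0.6163
Noncentrality parameter: δ = d·√(n/2) = 0.6163 × √(65/2) = 3.5133
Critical value for a two-sided test at α = 0.05: z_{α/2} = 1.960.
Power = Φ(δ − 1.960) + Φ(−δ − 1.960) = Φ(1.553) + Φ(-5.473) = 0.9398 + 0.0000 = 0.9398.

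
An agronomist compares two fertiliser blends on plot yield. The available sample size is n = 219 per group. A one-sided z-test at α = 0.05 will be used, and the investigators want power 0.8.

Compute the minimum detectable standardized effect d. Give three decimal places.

d ≈ 0.238

Need Φ(δ − 1.645) = 0.8, so δ = 1.645 + 0.842 = 2.486.
δ = d·√(n/2) ⇒ d = δ/√(n/2) = 2.486/√(219/2) = 0.2376.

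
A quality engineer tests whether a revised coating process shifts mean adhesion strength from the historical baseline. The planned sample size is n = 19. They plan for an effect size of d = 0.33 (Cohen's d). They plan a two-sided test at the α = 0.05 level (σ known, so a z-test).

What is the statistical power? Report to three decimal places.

Noncentrality parameter: δ = d·√n = 0.33 × √19 = 1.4384
Critical value for a two-sided test at α = 0.05: z_{α/2} = 1.960.
Power = Φ(δ − 1.960) + Φ(−δ − 1.960) = Φ(-0.522) + Φ(-3.398) = 0.3010 + 0.0003 = 0.3013.

Power ≈ 0.301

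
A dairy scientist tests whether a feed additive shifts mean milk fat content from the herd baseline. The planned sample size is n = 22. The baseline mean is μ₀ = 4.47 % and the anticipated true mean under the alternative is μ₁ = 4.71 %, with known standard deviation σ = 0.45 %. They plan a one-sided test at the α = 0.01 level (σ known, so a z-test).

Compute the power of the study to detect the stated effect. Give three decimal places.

Standardized effect: d = |μ₁ − μ₀| / σ = |4.71 − 4.47| / 0.45 = 0.5333
Noncentrality parameter: δ = d·√n = 0.5333 × √22 = 2.5016
Critical value for a one-sided test at α = 0.01: z_α = 2.326.
Power = Φ(δ − 2.326) = Φ(0.175) = 0.5695.

Power ≈ 0.570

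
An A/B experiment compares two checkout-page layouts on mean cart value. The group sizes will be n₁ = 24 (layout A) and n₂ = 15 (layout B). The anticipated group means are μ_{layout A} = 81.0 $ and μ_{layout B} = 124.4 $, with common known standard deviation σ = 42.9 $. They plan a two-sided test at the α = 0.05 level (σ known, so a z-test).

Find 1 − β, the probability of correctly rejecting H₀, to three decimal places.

Standardized effect: d = |μ_{layout A} − μ_{layout B}| / σ = |81.0 − 124.4| / 42.9 = 1.0117
Noncentrality parameter: δ = d / √(1/n₁ + 1/n₂) = 1.0117 / √(1/24 + 1/15) = 3.0736
Two-sided α = 0.05 → critical value z_{0.025} = 1.960.
Power = Φ(δ − 1.960) + Φ(−δ − 1.960) = Φ(1.114) + Φ(-5.034) = 0.8673 + 0.0000 = 0.8673.

Power ≈ 0.867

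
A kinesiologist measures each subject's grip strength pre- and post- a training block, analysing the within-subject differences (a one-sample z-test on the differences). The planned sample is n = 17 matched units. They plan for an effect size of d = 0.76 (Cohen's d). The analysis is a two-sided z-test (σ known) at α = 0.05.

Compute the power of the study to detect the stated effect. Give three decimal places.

Noncentrality parameter: δ = d·√n = 0.76 × √17 = 3.1336
Critical value for a two-sided test at α = 0.05: z_{α/2} = 1.960.
Power = Φ(δ − 1.960) + Φ(−δ − 1.960) = Φ(1.174) + Φ(-5.094) = 0.8797 + 0.0000 = 0.8797.

Power ≈ 0.880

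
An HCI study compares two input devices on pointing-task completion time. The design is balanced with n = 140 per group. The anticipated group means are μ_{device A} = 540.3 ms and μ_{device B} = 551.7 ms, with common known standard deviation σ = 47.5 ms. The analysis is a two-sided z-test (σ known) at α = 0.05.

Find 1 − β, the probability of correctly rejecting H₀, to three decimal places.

Power ≈ 0.519

Standardized effect: d = |μ_{device A} − μ_{device B}| / σ = |540.3 − 551.7| / 47.5 = 0.2400
Noncentrality parameter: δ = d·√(n/2) = 0.2400 × √(140/2) = 2.0080
Critical value for a two-sided test at α = 0.05: z_{α/2} = 1.960.
Power = Φ(δ − 1.960) + Φ(−δ − 1.960) = Φ(0.048) + Φ(-3.968) = 0.5191 + 0.0000 = 0.5192.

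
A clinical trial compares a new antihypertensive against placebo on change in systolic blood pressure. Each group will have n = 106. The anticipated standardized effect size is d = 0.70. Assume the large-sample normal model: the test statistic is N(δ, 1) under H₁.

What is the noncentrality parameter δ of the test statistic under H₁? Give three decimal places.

δ ≈ 5.096

The noncentrality parameter scales effect size by the design's sample-size factor: δ = d·√(n/2) = 0.70 × √(106/2) = 5.0961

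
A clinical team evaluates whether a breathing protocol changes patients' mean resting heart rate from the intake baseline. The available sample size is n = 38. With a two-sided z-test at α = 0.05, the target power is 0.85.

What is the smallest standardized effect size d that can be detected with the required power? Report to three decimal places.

Required noncentrality: δ = z_{0.025} + z_{0.15} = 1.960 + 1.036 = 2.996.
(The second rejection-region term Φ(−δ − z_{α/2}) is negligible and dropped.)
δ = d·√n ⇒ d = δ/√n = 2.996/√38 = 0.4861.

d ≈ 0.486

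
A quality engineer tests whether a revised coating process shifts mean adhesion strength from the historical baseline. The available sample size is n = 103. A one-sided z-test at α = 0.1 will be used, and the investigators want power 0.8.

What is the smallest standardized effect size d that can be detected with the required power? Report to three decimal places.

d ≈ 0.209

Required noncentrality: δ = z_{0.1} + z_{0.20} = 1.282 + 0.842 = 2.123.
δ = d·√n ⇒ d = δ/√n = 2.123/√103 = 0.2092.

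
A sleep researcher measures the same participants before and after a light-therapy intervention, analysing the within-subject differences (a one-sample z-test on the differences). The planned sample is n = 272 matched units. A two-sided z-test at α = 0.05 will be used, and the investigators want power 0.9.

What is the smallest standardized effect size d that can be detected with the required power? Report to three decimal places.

d ≈ 0.197

Need Φ(δ − 1.960) = 0.9, so δ = 1.960 + 1.282 = 3.242.
(The second rejection-region term Φ(−δ − z_{α/2}) is negligible and dropped.)
δ = d·√n ⇒ d = δ/√n = 3.242/√272 = 0.1965.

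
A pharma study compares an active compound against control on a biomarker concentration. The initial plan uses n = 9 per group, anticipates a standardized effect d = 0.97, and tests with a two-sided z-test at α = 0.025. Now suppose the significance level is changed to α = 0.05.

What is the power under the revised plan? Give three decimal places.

δ = d·√(n/2) = 0.97 × √(9/2) = 2.0577 (unchanged). New critical value: z_{0.025} = 1.960.
Revised power = Φ(δ − 1.960) + Φ(−δ − 1.960) = Φ(0.098) + Φ(-4.018) = 0.5389 + 0.0000 = 0.5390.

Power ≈ 0.539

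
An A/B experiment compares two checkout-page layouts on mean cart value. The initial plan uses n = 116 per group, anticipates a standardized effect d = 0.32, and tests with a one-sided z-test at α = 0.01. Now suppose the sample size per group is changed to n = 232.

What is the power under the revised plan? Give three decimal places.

Power ≈ 0.869

With n = 232 per group: δ = d·√(n/2) = 0.32 × √(232/2) = 3.4465. Critical value z_{0.01} = 2.326.
Revised power = Φ(δ − 2.326) = Φ(1.120) = 0.8687.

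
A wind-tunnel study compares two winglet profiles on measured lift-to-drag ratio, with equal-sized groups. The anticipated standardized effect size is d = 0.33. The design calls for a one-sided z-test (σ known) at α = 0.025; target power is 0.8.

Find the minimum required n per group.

Set Φ(δ − 1.960) = 0.8; then δ − 1.960 = Φ⁻¹(0.8) = 0.842, giving δ = 2.802.
δ = d·√(n/2) ⇒ n = 2(δ/d)² = 2 × (2.802 / 0.33)² = 144.15.
Round up to the next whole unit.

n = 145 per group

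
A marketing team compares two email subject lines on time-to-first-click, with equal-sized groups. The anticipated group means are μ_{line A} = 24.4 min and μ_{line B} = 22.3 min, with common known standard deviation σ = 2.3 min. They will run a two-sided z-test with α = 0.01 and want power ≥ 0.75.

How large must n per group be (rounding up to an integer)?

n = 26 per group

Standardized effect: d = |μ_{line A} − μ_{line B}| / σ = |24.4 − 22.3| / 2.3 = 0.9130
For power 0.75 need Φ(δ − z_{0.005}) = 0.75, so δ = z_{0.005} + z_{0.25} = 2.576 + 0.674 = 3.250.
(The Φ(−δ − z_{α/2}) term is vanishingly small for δ > 0 and is dropped in the standard sample-size formula.)
δ = d·√(n/2) ⇒ n = 2(δ/d)² = 2 × (3.250 / 0.9130)² = 25.35.
Rounding up, n = 26 per group.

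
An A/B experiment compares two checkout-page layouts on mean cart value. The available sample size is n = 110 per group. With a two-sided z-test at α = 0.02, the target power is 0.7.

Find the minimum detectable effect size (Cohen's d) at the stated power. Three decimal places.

d ≈ 0.384

Required noncentrality: δ = z_{0.01} + z_{0.30} = 2.326 + 0.524 = 2.851.
(The second rejection-region term Φ(−δ − z_{α/2}) is negligible and dropped.)
δ = d·√(n/2) ⇒ d = δ/√(n/2) = 2.851/√(110/2) = 0.3844.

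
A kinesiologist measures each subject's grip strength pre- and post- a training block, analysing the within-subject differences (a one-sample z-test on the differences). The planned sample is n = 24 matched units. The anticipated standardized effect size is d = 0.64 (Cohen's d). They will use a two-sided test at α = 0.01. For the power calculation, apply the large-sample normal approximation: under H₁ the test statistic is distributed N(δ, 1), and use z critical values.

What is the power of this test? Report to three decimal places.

Power ≈ 0.712

Noncentrality parameter: δ = d·√n = 0.64 × √24 = 3.1353
Critical value for a two-sided test at α = 0.01: z_{α/2} = 2.576.
Power = Φ(δ − 2.576) + Φ(−δ − 2.576) = Φ(0.560) + Φ(-5.711) = 0.7121 + 0.0000 = 0.7121.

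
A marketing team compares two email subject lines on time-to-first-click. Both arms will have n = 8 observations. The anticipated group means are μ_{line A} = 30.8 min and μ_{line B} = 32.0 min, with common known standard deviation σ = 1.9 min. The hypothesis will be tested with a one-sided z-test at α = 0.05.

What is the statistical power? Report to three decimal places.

Standardized effect: d = |μ_{line A} − μ_{line B}| / σ = |30.8 − 32.0| / 1.9 = 0.6316
Noncentrality parameter: δ = d·√(n/2) = 0.6316 × √(8/2) = 1.2632
Critical value for a one-sided test at α = 0.05: z_α = 1.645.
Power = Φ(δ − 1.645) = Φ(-0.382) = 0.3513.

Power ≈ 0.351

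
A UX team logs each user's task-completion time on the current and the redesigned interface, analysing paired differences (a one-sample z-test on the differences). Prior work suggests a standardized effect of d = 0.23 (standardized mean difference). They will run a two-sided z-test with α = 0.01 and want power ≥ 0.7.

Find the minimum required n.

Set Φ(δ − 2.576) = 0.7; then δ − 2.576 = Φ⁻¹(0.7) = 0.524, giving δ = 3.100.
(Ignoring the negligible lower-tail rejection probability gives the usual closed-form inversion.)
δ = d·√n ⇒ n = (δ/d)² = (3.100 / 0.23)² = 181.69.
Round up to the next whole unit.

n = 182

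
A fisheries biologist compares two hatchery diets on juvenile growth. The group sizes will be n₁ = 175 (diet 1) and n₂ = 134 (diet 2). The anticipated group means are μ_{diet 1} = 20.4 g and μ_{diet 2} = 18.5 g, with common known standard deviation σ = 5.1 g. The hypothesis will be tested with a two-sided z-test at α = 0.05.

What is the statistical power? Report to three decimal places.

Power ≈ 0.901

Standardized effect: d = |μ_{diet 1} − μ_{diet 2}| / σ = |20.4 − 18.5| / 5.1 = 0.3725
Noncentrality parameter: δ = d / √(1/n₁ + 1/n₂) = 0.3725 / √(1/175 + 1/134) = 3.2455
Two-sided α = 0.05 → critical value z_{0.025} = 1.960.
Power = Φ(δ − 1.960) + Φ(−δ − 1.960) = Φ(1.285) + Φ(-5.205) = 0.9007 + 0.0000 = 0.9007.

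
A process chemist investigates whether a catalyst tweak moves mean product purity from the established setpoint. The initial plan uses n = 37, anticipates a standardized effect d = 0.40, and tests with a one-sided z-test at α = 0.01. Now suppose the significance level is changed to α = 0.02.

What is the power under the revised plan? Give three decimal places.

Power ≈ 0.648

δ = d·√n = 0.40 × √37 = 2.4331 (unchanged). New critical value: z_{0.02} = 2.054.
Revised power = Φ(δ − 2.054) = Φ(0.379) = 0.6478.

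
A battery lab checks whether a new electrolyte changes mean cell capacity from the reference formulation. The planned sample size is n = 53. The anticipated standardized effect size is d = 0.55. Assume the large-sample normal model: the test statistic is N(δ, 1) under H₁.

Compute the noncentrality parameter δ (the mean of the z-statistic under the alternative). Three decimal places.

δ ≈ 4.004

The noncentrality parameter scales effect size by the design's sample-size factor: δ = d·√n = 0.55 × √53 = 4.0041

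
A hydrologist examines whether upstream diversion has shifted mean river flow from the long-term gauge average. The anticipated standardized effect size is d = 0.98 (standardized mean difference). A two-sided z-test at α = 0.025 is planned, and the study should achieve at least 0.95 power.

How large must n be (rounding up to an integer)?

n = 16

Set Φ(δ − 2.241) = 0.95; then δ − 2.241 = Φ⁻¹(0.95) = 1.645, giving δ = 3.886.
(The Φ(−δ − z_{α/2}) term is vanishingly small for δ > 0 and is dropped in the standard sample-size formula.)
δ = d·√n ⇒ n = (δ/d)² = (3.886 / 0.98)² = 15.73.
Rounding up, n = 16.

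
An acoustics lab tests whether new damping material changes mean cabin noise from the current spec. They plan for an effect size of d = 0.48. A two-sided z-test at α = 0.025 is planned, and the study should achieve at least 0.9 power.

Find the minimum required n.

n = 54

Set Φ(δ − 2.241) = 0.9; then δ − 2.241 = Φ⁻¹(0.9) = 1.282, giving δ = 3.523.
(For δ > 0 the lower-tail rejection region contributes negligibly to power, so the one-term inversion is standard.)
δ = d·√n ⇒ n = (δ/d)² = (3.523 / 0.48)² = 53.87.
Round up to the next whole unit.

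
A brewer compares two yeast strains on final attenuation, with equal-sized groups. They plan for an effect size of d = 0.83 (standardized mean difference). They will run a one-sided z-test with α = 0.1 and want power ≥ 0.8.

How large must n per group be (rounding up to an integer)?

n = 14 per group

For power 0.8 need Φ(δ − z_{0.1}) = 0.8, so δ = z_{0.1} + z_{0.20} = 1.282 + 0.842 = 2.123.
δ = d·√(n/2) ⇒ n = 2(δ/d)² = 2 × (2.123 / 0.83)² = 13.09.
Rounding up, n = 14 per group.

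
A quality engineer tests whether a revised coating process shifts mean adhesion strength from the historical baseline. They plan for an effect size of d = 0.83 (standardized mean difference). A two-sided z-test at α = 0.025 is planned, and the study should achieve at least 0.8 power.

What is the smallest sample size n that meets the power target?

For power 0.8 need Φ(δ − z_{0.0125}) = 0.8, so δ = z_{0.0125} + z_{0.20} = 2.241 + 0.842 = 3.083.
(For δ > 0 the lower-tail rejection region contributes negligibly to power, so the one-term inversion is standard.)
δ = d·√n ⇒ n = (δ/d)² = (3.083 / 0.83)² = 13.80.
Rounding up, n = 14.

n = 14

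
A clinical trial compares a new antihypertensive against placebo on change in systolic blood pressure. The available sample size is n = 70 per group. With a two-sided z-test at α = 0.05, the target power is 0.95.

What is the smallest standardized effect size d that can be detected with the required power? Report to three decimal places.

Required noncentrality: δ = z_{0.025} + z_{0.05} = 1.960 + 1.645 = 3.605.
(The second rejection-region term Φ(−δ − z_{α/2}) is negligible and dropped.)
δ = d·√(n/2) ⇒ d = δ/√(n/2) = 3.605/√(70/2) = 0.6093.

d ≈ 0.609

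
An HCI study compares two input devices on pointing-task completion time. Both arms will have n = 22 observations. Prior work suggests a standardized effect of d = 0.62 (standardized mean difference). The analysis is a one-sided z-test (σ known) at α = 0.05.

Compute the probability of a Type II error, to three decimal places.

Noncentrality parameter: δ = d·√(n/2) = 0.62 × √(22/2) = 2.0563
Critical value for a one-sided test at α = 0.05: z_α = 1.645.
Power = Φ(δ − 1.645) = Φ(0.411) = 0.6596.
Type II error: β = 1 − power = 1 − 0.6596 = 0.3404.

β ≈ 0.340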